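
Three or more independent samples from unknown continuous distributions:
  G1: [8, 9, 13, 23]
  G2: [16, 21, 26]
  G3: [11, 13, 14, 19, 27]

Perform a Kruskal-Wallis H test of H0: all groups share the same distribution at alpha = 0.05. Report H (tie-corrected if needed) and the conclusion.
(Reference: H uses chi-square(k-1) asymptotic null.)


Step 1: Combine all N = 12 observations and assign midranks.
sorted (value, group, rank): (8,G1,1), (9,G1,2), (11,G3,3), (13,G1,4.5), (13,G3,4.5), (14,G3,6), (16,G2,7), (19,G3,8), (21,G2,9), (23,G1,10), (26,G2,11), (27,G3,12)
Step 2: Sum ranks within each group.
R_1 = 17.5 (n_1 = 4)
R_2 = 27 (n_2 = 3)
R_3 = 33.5 (n_3 = 5)
Step 3: H = 12/(N(N+1)) * sum(R_i^2/n_i) - 3(N+1)
     = 12/(12*13) * (17.5^2/4 + 27^2/3 + 33.5^2/5) - 3*13
     = 0.076923 * 544.013 - 39
     = 2.847115.
Step 4: Ties present; correction factor C = 1 - 6/(12^3 - 12) = 0.996503. Corrected H = 2.847115 / 0.996503 = 2.857105.
Step 5: Under H0, H ~ chi^2(2); p-value = 0.239656.
Step 6: alpha = 0.05. fail to reject H0.

H = 2.8571, df = 2, p = 0.239656, fail to reject H0.


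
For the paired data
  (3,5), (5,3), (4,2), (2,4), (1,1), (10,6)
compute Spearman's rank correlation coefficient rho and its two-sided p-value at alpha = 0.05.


Step 1: Rank x and y separately (midranks; no ties here).
rank(x): 3->3, 5->5, 4->4, 2->2, 1->1, 10->6
rank(y): 5->5, 3->3, 2->2, 4->4, 1->1, 6->6
Step 2: d_i = R_x(i) - R_y(i); compute d_i^2.
  (3-5)^2=4, (5-3)^2=4, (4-2)^2=4, (2-4)^2=4, (1-1)^2=0, (6-6)^2=0
sum(d^2) = 16.
Step 3: rho = 1 - 6*16 / (6*(6^2 - 1)) = 1 - 96/210 = 0.542857.
Step 4: Under H0, t = rho * sqrt((n-2)/(1-rho^2)) = 1.2928 ~ t(4).
Step 5: Two-sided p-value from the t-distribution with 4 df = 0.265703.
Step 6: alpha = 0.05. fail to reject H0.

rho = 0.5429, p = 0.265703, fail to reject H0 at alpha = 0.05.


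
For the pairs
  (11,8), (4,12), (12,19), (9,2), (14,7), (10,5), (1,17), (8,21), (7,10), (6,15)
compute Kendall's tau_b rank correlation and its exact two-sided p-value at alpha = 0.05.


Step 1: Enumerate the 45 unordered pairs (i,j) with i<j and classify each by sign(x_j-x_i) * sign(y_j-y_i).
  (1,2):dx=-7,dy=+4->D; (1,3):dx=+1,dy=+11->C; (1,4):dx=-2,dy=-6->C; (1,5):dx=+3,dy=-1->D
  (1,6):dx=-1,dy=-3->C; (1,7):dx=-10,dy=+9->D; (1,8):dx=-3,dy=+13->D; (1,9):dx=-4,dy=+2->D
  (1,10):dx=-5,dy=+7->D; (2,3):dx=+8,dy=+7->C; (2,4):dx=+5,dy=-10->D; (2,5):dx=+10,dy=-5->D
  (2,6):dx=+6,dy=-7->D; (2,7):dx=-3,dy=+5->D; (2,8):dx=+4,dy=+9->C; (2,9):dx=+3,dy=-2->D
  (2,10):dx=+2,dy=+3->C; (3,4):dx=-3,dy=-17->C; (3,5):dx=+2,dy=-12->D; (3,6):dx=-2,dy=-14->C
  (3,7):dx=-11,dy=-2->C; (3,8):dx=-4,dy=+2->D; (3,9):dx=-5,dy=-9->C; (3,10):dx=-6,dy=-4->C
  (4,5):dx=+5,dy=+5->C; (4,6):dx=+1,dy=+3->C; (4,7):dx=-8,dy=+15->D; (4,8):dx=-1,dy=+19->D
  (4,9):dx=-2,dy=+8->D; (4,10):dx=-3,dy=+13->D; (5,6):dx=-4,dy=-2->C; (5,7):dx=-13,dy=+10->D
  (5,8):dx=-6,dy=+14->D; (5,9):dx=-7,dy=+3->D; (5,10):dx=-8,dy=+8->D; (6,7):dx=-9,dy=+12->D
  (6,8):dx=-2,dy=+16->D; (6,9):dx=-3,dy=+5->D; (6,10):dx=-4,dy=+10->D; (7,8):dx=+7,dy=+4->C
  (7,9):dx=+6,dy=-7->D; (7,10):dx=+5,dy=-2->D; (8,9):dx=-1,dy=-11->C; (8,10):dx=-2,dy=-6->C
  (9,10):dx=-1,dy=+5->D
Step 2: C = 17, D = 28, total pairs = 45.
Step 3: tau = (C - D)/(n(n-1)/2) = (17 - 28)/45 = -0.244444.
Step 4: Exact two-sided p-value (enumerate n! = 3628800 permutations of y under H0): p = 0.380720.
Step 5: alpha = 0.05. fail to reject H0.

tau_b = -0.2444 (C=17, D=28), p = 0.380720, fail to reject H0.


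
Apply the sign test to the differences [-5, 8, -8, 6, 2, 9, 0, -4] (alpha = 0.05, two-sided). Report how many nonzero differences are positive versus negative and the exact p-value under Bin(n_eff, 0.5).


Step 1: Discard zero differences. Original n = 8; n_eff = number of nonzero differences = 7.
Nonzero differences (with sign): -5, +8, -8, +6, +2, +9, -4
Step 2: Count signs: positive = 4, negative = 3.
Step 3: Under H0: P(positive) = 0.5, so the number of positives S ~ Bin(7, 0.5).
Step 4: Two-sided exact p-value = sum of Bin(7,0.5) probabilities at or below the observed probability = 1.000000.
Step 5: alpha = 0.05. fail to reject H0.

n_eff = 7, pos = 4, neg = 3, p = 1.000000, fail to reject H0.


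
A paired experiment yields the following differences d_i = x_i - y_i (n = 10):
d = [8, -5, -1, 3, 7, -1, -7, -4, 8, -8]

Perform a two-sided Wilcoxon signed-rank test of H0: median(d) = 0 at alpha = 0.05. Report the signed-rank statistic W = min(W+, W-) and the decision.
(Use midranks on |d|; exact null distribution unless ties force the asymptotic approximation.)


Step 1: Drop any zero differences (none here) and take |d_i|.
|d| = [8, 5, 1, 3, 7, 1, 7, 4, 8, 8]
Step 2: Midrank |d_i| (ties get averaged ranks).
ranks: |8|->9, |5|->5, |1|->1.5, |3|->3, |7|->6.5, |1|->1.5, |7|->6.5, |4|->4, |8|->9, |8|->9
Step 3: Attach original signs; sum ranks with positive sign and with negative sign.
W+ = 9 + 3 + 6.5 + 9 = 27.5
W- = 5 + 1.5 + 1.5 + 6.5 + 4 + 9 = 27.5
(Check: W+ + W- = 55 should equal n(n+1)/2 = 55.)
Step 4: Test statistic W = min(W+, W-) = 27.5.
Step 5: Ties in |d|, so use the tie-corrected normal approximation.
        E[W] = n(n+1)/4 = 10*11/4 = 27.5.
        Tie groups: |d|=1 (t=2), |d|=7 (t=2), |d|=8 (t=3); sum(t^3 - t) = 36.
        Var[W] = n(n+1)(2n+1)/24 - sum(t^3-t)/48 = 2310/24 - 36/48 = 95.5.
        z = (W - E[W]) / sqrt(Var[W]) = (27.5 - 27.5) / 9.7724 = 0.0000.
        Two-sided p = 2*Phi(z) = 1.000000.
Step 6: alpha = 0.05. fail to reject H0.

W+ = 27.5, W- = 27.5, W = min = 27.5, p = 1.000000, fail to reject H0.


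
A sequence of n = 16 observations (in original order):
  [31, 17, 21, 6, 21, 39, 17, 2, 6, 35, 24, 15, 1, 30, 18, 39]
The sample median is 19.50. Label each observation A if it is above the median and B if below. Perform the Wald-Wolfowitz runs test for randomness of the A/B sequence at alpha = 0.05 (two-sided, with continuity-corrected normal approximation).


Step 1: Compute median = 19.50; label A = above, B = below.
Labels in order: ABABAABBBAABBABA  (n_A = 8, n_B = 8)
Step 2: Count runs R = 11.
Step 3: Under H0 (random ordering), E[R] = 2*n_A*n_B/(n_A+n_B) + 1 = 2*8*8/16 + 1 = 9.0000.
        Var[R] = 2*n_A*n_B*(2*n_A*n_B - n_A - n_B) / ((n_A+n_B)^2 * (n_A+n_B-1)) = 14336/3840 = 3.7333.
        SD[R] = 1.9322.
Step 4: Continuity-corrected z = (R - 0.5 - E[R]) / SD[R] = (11 - 0.5 - 9.0000) / 1.9322 = 0.7763.
Step 5: Two-sided p-value via normal approximation = 2*(1 - Phi(|z|)) = 0.437558.
Step 6: alpha = 0.05. fail to reject H0.

R = 11, z = 0.7763, p = 0.437558, fail to reject H0.


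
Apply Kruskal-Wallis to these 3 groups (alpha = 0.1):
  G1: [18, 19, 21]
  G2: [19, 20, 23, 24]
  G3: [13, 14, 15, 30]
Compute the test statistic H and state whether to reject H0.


Step 1: Combine all N = 11 observations and assign midranks.
sorted (value, group, rank): (13,G3,1), (14,G3,2), (15,G3,3), (18,G1,4), (19,G1,5.5), (19,G2,5.5), (20,G2,7), (21,G1,8), (23,G2,9), (24,G2,10), (30,G3,11)
Step 2: Sum ranks within each group.
R_1 = 17.5 (n_1 = 3)
R_2 = 31.5 (n_2 = 4)
R_3 = 17 (n_3 = 4)
Step 3: H = 12/(N(N+1)) * sum(R_i^2/n_i) - 3(N+1)
     = 12/(11*12) * (17.5^2/3 + 31.5^2/4 + 17^2/4) - 3*12
     = 0.090909 * 422.396 - 36
     = 2.399621.
Step 4: Ties present; correction factor C = 1 - 6/(11^3 - 11) = 0.995455. Corrected H = 2.399621 / 0.995455 = 2.410578.
Step 5: Under H0, H ~ chi^2(2); p-value = 0.299605.
Step 6: alpha = 0.1. fail to reject H0.

H = 2.4106, df = 2, p = 0.299605, fail to reject H0.


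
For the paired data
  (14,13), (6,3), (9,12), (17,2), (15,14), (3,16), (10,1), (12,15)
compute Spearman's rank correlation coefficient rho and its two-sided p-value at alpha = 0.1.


Step 1: Rank x and y separately (midranks; no ties here).
rank(x): 14->6, 6->2, 9->3, 17->8, 15->7, 3->1, 10->4, 12->5
rank(y): 13->5, 3->3, 12->4, 2->2, 14->6, 16->8, 1->1, 15->7
Step 2: d_i = R_x(i) - R_y(i); compute d_i^2.
  (6-5)^2=1, (2-3)^2=1, (3-4)^2=1, (8-2)^2=36, (7-6)^2=1, (1-8)^2=49, (4-1)^2=9, (5-7)^2=4
sum(d^2) = 102.
Step 3: rho = 1 - 6*102 / (8*(8^2 - 1)) = 1 - 612/504 = -0.214286.
Step 4: Under H0, t = rho * sqrt((n-2)/(1-rho^2)) = -0.5374 ~ t(6).
Step 5: Two-sided p-value from the t-distribution with 6 df = 0.610344.
Step 6: alpha = 0.1. fail to reject H0.

rho = -0.2143, p = 0.610344, fail to reject H0 at alpha = 0.1.


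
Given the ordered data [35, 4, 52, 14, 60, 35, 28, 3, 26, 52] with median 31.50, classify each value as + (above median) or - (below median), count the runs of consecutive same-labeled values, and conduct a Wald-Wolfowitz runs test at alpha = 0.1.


Step 1: Compute median = 31.50; label A = above, B = below.
Labels in order: ABABAABBBA  (n_A = 5, n_B = 5)
Step 2: Count runs R = 7.
Step 3: Under H0 (random ordering), E[R] = 2*n_A*n_B/(n_A+n_B) + 1 = 2*5*5/10 + 1 = 6.0000.
        Var[R] = 2*n_A*n_B*(2*n_A*n_B - n_A - n_B) / ((n_A+n_B)^2 * (n_A+n_B-1)) = 2000/900 = 2.2222.
        SD[R] = 1.4907.
Step 4: Continuity-corrected z = (R - 0.5 - E[R]) / SD[R] = (7 - 0.5 - 6.0000) / 1.4907 = 0.3354.
Step 5: Two-sided p-value via normal approximation = 2*(1 - Phi(|z|)) = 0.737316.
Step 6: alpha = 0.1. fail to reject H0.

R = 7, z = 0.3354, p = 0.737316, fail to reject H0.


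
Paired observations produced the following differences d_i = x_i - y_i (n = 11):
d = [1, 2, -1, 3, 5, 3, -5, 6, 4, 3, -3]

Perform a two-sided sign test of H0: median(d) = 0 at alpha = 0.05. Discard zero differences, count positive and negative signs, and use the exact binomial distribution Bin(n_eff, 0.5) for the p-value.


Step 1: Discard zero differences. Original n = 11; n_eff = number of nonzero differences = 11.
Nonzero differences (with sign): +1, +2, -1, +3, +5, +3, -5, +6, +4, +3, -3
Step 2: Count signs: positive = 8, negative = 3.
Step 3: Under H0: P(positive) = 0.5, so the number of positives S ~ Bin(11, 0.5).
Step 4: Two-sided exact p-value = sum of Bin(11,0.5) probabilities at or below the observed probability = 0.226562.
Step 5: alpha = 0.05. fail to reject H0.

n_eff = 11, pos = 8, neg = 3, p = 0.226562, fail to reject H0.


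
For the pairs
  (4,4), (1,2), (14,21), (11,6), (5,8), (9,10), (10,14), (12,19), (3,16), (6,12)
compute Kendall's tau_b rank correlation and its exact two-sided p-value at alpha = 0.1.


Step 1: Enumerate the 45 unordered pairs (i,j) with i<j and classify each by sign(x_j-x_i) * sign(y_j-y_i).
  (1,2):dx=-3,dy=-2->C; (1,3):dx=+10,dy=+17->C; (1,4):dx=+7,dy=+2->C; (1,5):dx=+1,dy=+4->C
  (1,6):dx=+5,dy=+6->C; (1,7):dx=+6,dy=+10->C; (1,8):dx=+8,dy=+15->C; (1,9):dx=-1,dy=+12->D
  (1,10):dx=+2,dy=+8->C; (2,3):dx=+13,dy=+19->C; (2,4):dx=+10,dy=+4->C; (2,5):dx=+4,dy=+6->C
  (2,6):dx=+8,dy=+8->C; (2,7):dx=+9,dy=+12->C; (2,8):dx=+11,dy=+17->C; (2,9):dx=+2,dy=+14->C
  (2,10):dx=+5,dy=+10->C; (3,4):dx=-3,dy=-15->C; (3,5):dx=-9,dy=-13->C; (3,6):dx=-5,dy=-11->C
  (3,7):dx=-4,dy=-7->C; (3,8):dx=-2,dy=-2->C; (3,9):dx=-11,dy=-5->C; (3,10):dx=-8,dy=-9->C
  (4,5):dx=-6,dy=+2->D; (4,6):dx=-2,dy=+4->D; (4,7):dx=-1,dy=+8->D; (4,8):dx=+1,dy=+13->C
  (4,9):dx=-8,dy=+10->D; (4,10):dx=-5,dy=+6->D; (5,6):dx=+4,dy=+2->C; (5,7):dx=+5,dy=+6->C
  (5,8):dx=+7,dy=+11->C; (5,9):dx=-2,dy=+8->D; (5,10):dx=+1,dy=+4->C; (6,7):dx=+1,dy=+4->C
  (6,8):dx=+3,dy=+9->C; (6,9):dx=-6,dy=+6->D; (6,10):dx=-3,dy=+2->D; (7,8):dx=+2,dy=+5->C
  (7,9):dx=-7,dy=+2->D; (7,10):dx=-4,dy=-2->C; (8,9):dx=-9,dy=-3->C; (8,10):dx=-6,dy=-7->C
  (9,10):dx=+3,dy=-4->D
Step 2: C = 34, D = 11, total pairs = 45.
Step 3: tau = (C - D)/(n(n-1)/2) = (34 - 11)/45 = 0.511111.
Step 4: Exact two-sided p-value (enumerate n! = 3628800 permutations of y under H0): p = 0.046623.
Step 5: alpha = 0.1. reject H0.

tau_b = 0.5111 (C=34, D=11), p = 0.046623, reject H0.


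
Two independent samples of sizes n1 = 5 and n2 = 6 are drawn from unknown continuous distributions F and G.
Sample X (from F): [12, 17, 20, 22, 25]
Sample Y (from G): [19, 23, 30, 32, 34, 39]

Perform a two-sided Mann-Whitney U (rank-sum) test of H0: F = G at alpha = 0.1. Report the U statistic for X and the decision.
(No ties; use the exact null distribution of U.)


Step 1: Combine and sort all 11 observations; assign midranks.
sorted (value, group): (12,X), (17,X), (19,Y), (20,X), (22,X), (23,Y), (25,X), (30,Y), (32,Y), (34,Y), (39,Y)
ranks: 12->1, 17->2, 19->3, 20->4, 22->5, 23->6, 25->7, 30->8, 32->9, 34->10, 39->11
Step 2: Rank sum for X: R1 = 1 + 2 + 4 + 5 + 7 = 19.
Step 3: U_X = R1 - n1(n1+1)/2 = 19 - 5*6/2 = 19 - 15 = 4.
       U_Y = n1*n2 - U_X = 30 - 4 = 26.
Step 4: No ties, so the exact null distribution of U (based on enumerating the C(11,5) = 462 equally likely rank assignments) gives the two-sided p-value.
Step 5: p-value = 0.051948; compare to alpha = 0.1. reject H0.

U_X = 4, p = 0.051948, reject H0 at alpha = 0.1.


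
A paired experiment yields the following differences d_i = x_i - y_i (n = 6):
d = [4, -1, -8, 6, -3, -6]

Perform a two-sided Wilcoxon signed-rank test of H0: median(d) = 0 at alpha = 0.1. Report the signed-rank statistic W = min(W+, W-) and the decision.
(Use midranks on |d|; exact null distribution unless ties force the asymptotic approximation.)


Step 1: Drop any zero differences (none here) and take |d_i|.
|d| = [4, 1, 8, 6, 3, 6]
Step 2: Midrank |d_i| (ties get averaged ranks).
ranks: |4|->3, |1|->1, |8|->6, |6|->4.5, |3|->2, |6|->4.5
Step 3: Attach original signs; sum ranks with positive sign and with negative sign.
W+ = 3 + 4.5 = 7.5
W- = 1 + 6 + 2 + 4.5 = 13.5
(Check: W+ + W- = 21 should equal n(n+1)/2 = 21.)
Step 4: Test statistic W = min(W+, W-) = 7.5.
Step 5: Ties in |d|, so use the tie-corrected normal approximation.
        E[W] = n(n+1)/4 = 6*7/4 = 10.5.
        Tie groups: |d|=6 (t=2); sum(t^3 - t) = 6.
        Var[W] = n(n+1)(2n+1)/24 - sum(t^3-t)/48 = 546/24 - 6/48 = 22.625.
        z = (W - E[W]) / sqrt(Var[W]) = (7.5 - 10.5) / 4.7566 = -0.6307.
        Two-sided p = 2*Phi(z) = 0.528233.
Step 6: alpha = 0.1. fail to reject H0.

W+ = 7.5, W- = 13.5, W = min = 7.5, p = 0.528233, fail to reject H0.


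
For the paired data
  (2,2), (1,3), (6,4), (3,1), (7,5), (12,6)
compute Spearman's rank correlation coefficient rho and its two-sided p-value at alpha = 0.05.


Step 1: Rank x and y separately (midranks; no ties here).
rank(x): 2->2, 1->1, 6->4, 3->3, 7->5, 12->6
rank(y): 2->2, 3->3, 4->4, 1->1, 5->5, 6->6
Step 2: d_i = R_x(i) - R_y(i); compute d_i^2.
  (2-2)^2=0, (1-3)^2=4, (4-4)^2=0, (3-1)^2=4, (5-5)^2=0, (6-6)^2=0
sum(d^2) = 8.
Step 3: rho = 1 - 6*8 / (6*(6^2 - 1)) = 1 - 48/210 = 0.771429.
Step 4: Under H0, t = rho * sqrt((n-2)/(1-rho^2)) = 2.4247 ~ t(4).
Step 5: Two-sided p-value from the t-distribution with 4 df = 0.072397.
Step 6: alpha = 0.05. fail to reject H0.

rho = 0.7714, p = 0.072397, fail to reject H0 at alpha = 0.05.


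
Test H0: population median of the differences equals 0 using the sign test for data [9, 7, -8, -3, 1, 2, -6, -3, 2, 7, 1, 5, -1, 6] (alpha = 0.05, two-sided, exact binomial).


Step 1: Discard zero differences. Original n = 14; n_eff = number of nonzero differences = 14.
Nonzero differences (with sign): +9, +7, -8, -3, +1, +2, -6, -3, +2, +7, +1, +5, -1, +6
Step 2: Count signs: positive = 9, negative = 5.
Step 3: Under H0: P(positive) = 0.5, so the number of positives S ~ Bin(14, 0.5).
Step 4: Two-sided exact p-value = sum of Bin(14,0.5) probabilities at or below the observed probability = 0.423950.
Step 5: alpha = 0.05. fail to reject H0.

n_eff = 14, pos = 9, neg = 5, p = 0.423950, fail to reject H0.


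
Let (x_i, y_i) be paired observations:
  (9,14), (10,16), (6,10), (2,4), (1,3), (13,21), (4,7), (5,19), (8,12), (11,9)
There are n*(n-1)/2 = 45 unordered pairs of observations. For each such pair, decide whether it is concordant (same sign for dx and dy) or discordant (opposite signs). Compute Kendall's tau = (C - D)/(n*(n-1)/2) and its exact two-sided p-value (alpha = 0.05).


Step 1: Enumerate the 45 unordered pairs (i,j) with i<j and classify each by sign(x_j-x_i) * sign(y_j-y_i).
  (1,2):dx=+1,dy=+2->C; (1,3):dx=-3,dy=-4->C; (1,4):dx=-7,dy=-10->C; (1,5):dx=-8,dy=-11->C
  (1,6):dx=+4,dy=+7->C; (1,7):dx=-5,dy=-7->C; (1,8):dx=-4,dy=+5->D; (1,9):dx=-1,dy=-2->C
  (1,10):dx=+2,dy=-5->D; (2,3):dx=-4,dy=-6->C; (2,4):dx=-8,dy=-12->C; (2,5):dx=-9,dy=-13->C
  (2,6):dx=+3,dy=+5->C; (2,7):dx=-6,dy=-9->C; (2,8):dx=-5,dy=+3->D; (2,9):dx=-2,dy=-4->C
  (2,10):dx=+1,dy=-7->D; (3,4):dx=-4,dy=-6->C; (3,5):dx=-5,dy=-7->C; (3,6):dx=+7,dy=+11->C
  (3,7):dx=-2,dy=-3->C; (3,8):dx=-1,dy=+9->D; (3,9):dx=+2,dy=+2->C; (3,10):dx=+5,dy=-1->D
  (4,5):dx=-1,dy=-1->C; (4,6):dx=+11,dy=+17->C; (4,7):dx=+2,dy=+3->C; (4,8):dx=+3,dy=+15->C
  (4,9):dx=+6,dy=+8->C; (4,10):dx=+9,dy=+5->C; (5,6):dx=+12,dy=+18->C; (5,7):dx=+3,dy=+4->C
  (5,8):dx=+4,dy=+16->C; (5,9):dx=+7,dy=+9->C; (5,10):dx=+10,dy=+6->C; (6,7):dx=-9,dy=-14->C
  (6,8):dx=-8,dy=-2->C; (6,9):dx=-5,dy=-9->C; (6,10):dx=-2,dy=-12->C; (7,8):dx=+1,dy=+12->C
  (7,9):dx=+4,dy=+5->C; (7,10):dx=+7,dy=+2->C; (8,9):dx=+3,dy=-7->D; (8,10):dx=+6,dy=-10->D
  (9,10):dx=+3,dy=-3->D
Step 2: C = 36, D = 9, total pairs = 45.
Step 3: tau = (C - D)/(n(n-1)/2) = (36 - 9)/45 = 0.600000.
Step 4: Exact two-sided p-value (enumerate n! = 3628800 permutations of y under H0): p = 0.016666.
Step 5: alpha = 0.05. reject H0.

tau_b = 0.6000 (C=36, D=9), p = 0.016666, reject H0.


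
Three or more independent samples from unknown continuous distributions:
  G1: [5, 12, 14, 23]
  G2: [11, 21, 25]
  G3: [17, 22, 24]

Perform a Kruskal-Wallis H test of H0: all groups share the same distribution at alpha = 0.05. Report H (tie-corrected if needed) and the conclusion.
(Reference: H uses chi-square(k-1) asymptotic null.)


Step 1: Combine all N = 10 observations and assign midranks.
sorted (value, group, rank): (5,G1,1), (11,G2,2), (12,G1,3), (14,G1,4), (17,G3,5), (21,G2,6), (22,G3,7), (23,G1,8), (24,G3,9), (25,G2,10)
Step 2: Sum ranks within each group.
R_1 = 16 (n_1 = 4)
R_2 = 18 (n_2 = 3)
R_3 = 21 (n_3 = 3)
Step 3: H = 12/(N(N+1)) * sum(R_i^2/n_i) - 3(N+1)
     = 12/(10*11) * (16^2/4 + 18^2/3 + 21^2/3) - 3*11
     = 0.109091 * 319 - 33
     = 1.800000.
Step 4: No ties, so H is used without correction.
Step 5: Under H0, H ~ chi^2(2); p-value = 0.406570.
Step 6: alpha = 0.05. fail to reject H0.

H = 1.8000, df = 2, p = 0.406570, fail to reject H0.


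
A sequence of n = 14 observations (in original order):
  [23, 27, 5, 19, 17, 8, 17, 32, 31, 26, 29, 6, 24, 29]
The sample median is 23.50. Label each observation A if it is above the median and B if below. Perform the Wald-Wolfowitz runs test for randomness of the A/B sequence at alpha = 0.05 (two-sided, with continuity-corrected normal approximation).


Step 1: Compute median = 23.50; label A = above, B = below.
Labels in order: BABBBBBAAAABAA  (n_A = 7, n_B = 7)
Step 2: Count runs R = 6.
Step 3: Under H0 (random ordering), E[R] = 2*n_A*n_B/(n_A+n_B) + 1 = 2*7*7/14 + 1 = 8.0000.
        Var[R] = 2*n_A*n_B*(2*n_A*n_B - n_A - n_B) / ((n_A+n_B)^2 * (n_A+n_B-1)) = 8232/2548 = 3.2308.
        SD[R] = 1.7974.
Step 4: Continuity-corrected z = (R + 0.5 - E[R]) / SD[R] = (6 + 0.5 - 8.0000) / 1.7974 = -0.8345.
Step 5: Two-sided p-value via normal approximation = 2*(1 - Phi(|z|)) = 0.403986.
Step 6: alpha = 0.05. fail to reject H0.

R = 6, z = -0.8345, p = 0.403986, fail to reject H0.


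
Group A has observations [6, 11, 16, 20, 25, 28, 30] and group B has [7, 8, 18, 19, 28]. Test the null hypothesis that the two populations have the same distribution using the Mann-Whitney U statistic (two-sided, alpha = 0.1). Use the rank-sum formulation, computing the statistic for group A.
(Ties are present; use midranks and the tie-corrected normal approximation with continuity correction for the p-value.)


Step 1: Combine and sort all 12 observations; assign midranks.
sorted (value, group): (6,X), (7,Y), (8,Y), (11,X), (16,X), (18,Y), (19,Y), (20,X), (25,X), (28,X), (28,Y), (30,X)
ranks: 6->1, 7->2, 8->3, 11->4, 16->5, 18->6, 19->7, 20->8, 25->9, 28->10.5, 28->10.5, 30->12
Step 2: Rank sum for X: R1 = 1 + 4 + 5 + 8 + 9 + 10.5 + 12 = 49.5.
Step 3: U_X = R1 - n1(n1+1)/2 = 49.5 - 7*8/2 = 49.5 - 28 = 21.5.
       U_Y = n1*n2 - U_X = 35 - 21.5 = 13.5.
Step 4: Ties are present, so use the tie-corrected normal approximation (with continuity correction) for the p-value.
Step 5: p-value = 0.569088; compare to alpha = 0.1. fail to reject H0.

U_X = 21.5, p = 0.569088, fail to reject H0 at alpha = 0.1.


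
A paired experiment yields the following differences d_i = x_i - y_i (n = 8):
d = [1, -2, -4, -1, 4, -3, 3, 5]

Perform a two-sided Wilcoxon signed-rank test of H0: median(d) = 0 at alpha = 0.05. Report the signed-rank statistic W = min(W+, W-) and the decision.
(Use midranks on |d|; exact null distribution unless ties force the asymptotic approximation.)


Step 1: Drop any zero differences (none here) and take |d_i|.
|d| = [1, 2, 4, 1, 4, 3, 3, 5]
Step 2: Midrank |d_i| (ties get averaged ranks).
ranks: |1|->1.5, |2|->3, |4|->6.5, |1|->1.5, |4|->6.5, |3|->4.5, |3|->4.5, |5|->8
Step 3: Attach original signs; sum ranks with positive sign and with negative sign.
W+ = 1.5 + 6.5 + 4.5 + 8 = 20.5
W- = 3 + 6.5 + 1.5 + 4.5 = 15.5
(Check: W+ + W- = 36 should equal n(n+1)/2 = 36.)
Step 4: Test statistic W = min(W+, W-) = 15.5.
Step 5: Ties in |d|, so use the tie-corrected normal approximation.
        E[W] = n(n+1)/4 = 8*9/4 = 18.
        Tie groups: |d|=1 (t=2), |d|=3 (t=2), |d|=4 (t=2); sum(t^3 - t) = 18.
        Var[W] = n(n+1)(2n+1)/24 - sum(t^3-t)/48 = 1224/24 - 18/48 = 50.625.
        z = (W - E[W]) / sqrt(Var[W]) = (15.5 - 18) / 7.1151 = -0.3514.
        Two-sided p = 2*Phi(z) = 0.725315.
Step 6: alpha = 0.05. fail to reject H0.

W+ = 20.5, W- = 15.5, W = min = 15.5, p = 0.725315, fail to reject H0.


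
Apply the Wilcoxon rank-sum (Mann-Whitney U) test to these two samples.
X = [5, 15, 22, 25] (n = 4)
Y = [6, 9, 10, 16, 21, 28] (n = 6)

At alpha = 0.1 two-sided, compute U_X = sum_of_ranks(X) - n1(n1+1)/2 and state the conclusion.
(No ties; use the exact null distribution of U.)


Step 1: Combine and sort all 10 observations; assign midranks.
sorted (value, group): (5,X), (6,Y), (9,Y), (10,Y), (15,X), (16,Y), (21,Y), (22,X), (25,X), (28,Y)
ranks: 5->1, 6->2, 9->3, 10->4, 15->5, 16->6, 21->7, 22->8, 25->9, 28->10
Step 2: Rank sum for X: R1 = 1 + 5 + 8 + 9 = 23.
Step 3: U_X = R1 - n1(n1+1)/2 = 23 - 4*5/2 = 23 - 10 = 13.
       U_Y = n1*n2 - U_X = 24 - 13 = 11.
Step 4: No ties, so the exact null distribution of U (based on enumerating the C(10,4) = 210 equally likely rank assignments) gives the two-sided p-value.
Step 5: p-value = 0.914286; compare to alpha = 0.1. fail to reject H0.

U_X = 13, p = 0.914286, fail to reject H0 at alpha = 0.1.


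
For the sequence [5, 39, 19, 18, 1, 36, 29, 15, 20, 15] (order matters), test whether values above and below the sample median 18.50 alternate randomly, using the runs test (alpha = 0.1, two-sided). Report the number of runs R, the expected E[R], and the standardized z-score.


Step 1: Compute median = 18.50; label A = above, B = below.
Labels in order: BAABBAABAB  (n_A = 5, n_B = 5)
Step 2: Count runs R = 7.
Step 3: Under H0 (random ordering), E[R] = 2*n_A*n_B/(n_A+n_B) + 1 = 2*5*5/10 + 1 = 6.0000.
        Var[R] = 2*n_A*n_B*(2*n_A*n_B - n_A - n_B) / ((n_A+n_B)^2 * (n_A+n_B-1)) = 2000/900 = 2.2222.
        SD[R] = 1.4907.
Step 4: Continuity-corrected z = (R - 0.5 - E[R]) / SD[R] = (7 - 0.5 - 6.0000) / 1.4907 = 0.3354.
Step 5: Two-sided p-value via normal approximation = 2*(1 - Phi(|z|)) = 0.737316.
Step 6: alpha = 0.1. fail to reject H0.

R = 7, z = 0.3354, p = 0.737316, fail to reject H0.


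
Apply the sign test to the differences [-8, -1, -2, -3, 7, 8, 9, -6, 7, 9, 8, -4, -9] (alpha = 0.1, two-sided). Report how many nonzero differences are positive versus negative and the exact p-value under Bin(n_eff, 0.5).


Step 1: Discard zero differences. Original n = 13; n_eff = number of nonzero differences = 13.
Nonzero differences (with sign): -8, -1, -2, -3, +7, +8, +9, -6, +7, +9, +8, -4, -9
Step 2: Count signs: positive = 6, negative = 7.
Step 3: Under H0: P(positive) = 0.5, so the number of positives S ~ Bin(13, 0.5).
Step 4: Two-sided exact p-value = sum of Bin(13,0.5) probabilities at or below the observed probability = 1.000000.
Step 5: alpha = 0.1. fail to reject H0.

n_eff = 13, pos = 6, neg = 7, p = 1.000000, fail to reject H0.


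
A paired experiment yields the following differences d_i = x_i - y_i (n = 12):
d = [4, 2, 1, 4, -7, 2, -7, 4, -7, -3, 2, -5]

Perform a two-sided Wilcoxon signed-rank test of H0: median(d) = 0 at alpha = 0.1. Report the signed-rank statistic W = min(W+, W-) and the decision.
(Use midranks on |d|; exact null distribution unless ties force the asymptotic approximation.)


Step 1: Drop any zero differences (none here) and take |d_i|.
|d| = [4, 2, 1, 4, 7, 2, 7, 4, 7, 3, 2, 5]
Step 2: Midrank |d_i| (ties get averaged ranks).
ranks: |4|->7, |2|->3, |1|->1, |4|->7, |7|->11, |2|->3, |7|->11, |4|->7, |7|->11, |3|->5, |2|->3, |5|->9
Step 3: Attach original signs; sum ranks with positive sign and with negative sign.
W+ = 7 + 3 + 1 + 7 + 3 + 7 + 3 = 31
W- = 11 + 11 + 11 + 5 + 9 = 47
(Check: W+ + W- = 78 should equal n(n+1)/2 = 78.)
Step 4: Test statistic W = min(W+, W-) = 31.
Step 5: Ties in |d|, so use the tie-corrected normal approximation.
        E[W] = n(n+1)/4 = 12*13/4 = 39.
        Tie groups: |d|=2 (t=3), |d|=4 (t=3), |d|=7 (t=3); sum(t^3 - t) = 72.
        Var[W] = n(n+1)(2n+1)/24 - sum(t^3-t)/48 = 3900/24 - 72/48 = 161.
        z = (W - E[W]) / sqrt(Var[W]) = (31 - 39) / 12.6886 = -0.6305.
        Two-sided p = 2*Phi(z) = 0.528375.
Step 6: alpha = 0.1. fail to reject H0.

W+ = 31, W- = 47, W = min = 31, p = 0.528375, fail to reject H0.


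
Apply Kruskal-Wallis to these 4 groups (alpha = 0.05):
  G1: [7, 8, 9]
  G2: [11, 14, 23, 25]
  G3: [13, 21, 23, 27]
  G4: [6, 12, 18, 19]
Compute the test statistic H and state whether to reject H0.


Step 1: Combine all N = 15 observations and assign midranks.
sorted (value, group, rank): (6,G4,1), (7,G1,2), (8,G1,3), (9,G1,4), (11,G2,5), (12,G4,6), (13,G3,7), (14,G2,8), (18,G4,9), (19,G4,10), (21,G3,11), (23,G2,12.5), (23,G3,12.5), (25,G2,14), (27,G3,15)
Step 2: Sum ranks within each group.
R_1 = 9 (n_1 = 3)
R_2 = 39.5 (n_2 = 4)
R_3 = 45.5 (n_3 = 4)
R_4 = 26 (n_4 = 4)
Step 3: H = 12/(N(N+1)) * sum(R_i^2/n_i) - 3(N+1)
     = 12/(15*16) * (9^2/3 + 39.5^2/4 + 45.5^2/4 + 26^2/4) - 3*16
     = 0.050000 * 1103.62 - 48
     = 7.181250.
Step 4: Ties present; correction factor C = 1 - 6/(15^3 - 15) = 0.998214. Corrected H = 7.181250 / 0.998214 = 7.194097.
Step 5: Under H0, H ~ chi^2(3); p-value = 0.065962.
Step 6: alpha = 0.05. fail to reject H0.

H = 7.1941, df = 3, p = 0.065962, fail to reject H0.


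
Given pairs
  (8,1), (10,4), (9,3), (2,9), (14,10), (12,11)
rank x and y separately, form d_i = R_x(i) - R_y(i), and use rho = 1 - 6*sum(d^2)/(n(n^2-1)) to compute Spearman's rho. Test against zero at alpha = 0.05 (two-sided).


Step 1: Rank x and y separately (midranks; no ties here).
rank(x): 8->2, 10->4, 9->3, 2->1, 14->6, 12->5
rank(y): 1->1, 4->3, 3->2, 9->4, 10->5, 11->6
Step 2: d_i = R_x(i) - R_y(i); compute d_i^2.
  (2-1)^2=1, (4-3)^2=1, (3-2)^2=1, (1-4)^2=9, (6-5)^2=1, (5-6)^2=1
sum(d^2) = 14.
Step 3: rho = 1 - 6*14 / (6*(6^2 - 1)) = 1 - 84/210 = 0.600000.
Step 4: Under H0, t = rho * sqrt((n-2)/(1-rho^2)) = 1.5000 ~ t(4).
Step 5: Two-sided p-value from the t-distribution with 4 df = 0.208000.
Step 6: alpha = 0.05. fail to reject H0.

rho = 0.6000, p = 0.208000, fail to reject H0 at alpha = 0.05.


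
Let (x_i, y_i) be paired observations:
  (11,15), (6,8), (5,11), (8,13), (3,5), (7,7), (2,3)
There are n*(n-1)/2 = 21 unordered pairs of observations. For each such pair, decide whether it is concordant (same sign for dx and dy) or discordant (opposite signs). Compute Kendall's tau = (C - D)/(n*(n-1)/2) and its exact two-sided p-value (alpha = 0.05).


Step 1: Enumerate the 21 unordered pairs (i,j) with i<j and classify each by sign(x_j-x_i) * sign(y_j-y_i).
  (1,2):dx=-5,dy=-7->C; (1,3):dx=-6,dy=-4->C; (1,4):dx=-3,dy=-2->C; (1,5):dx=-8,dy=-10->C
  (1,6):dx=-4,dy=-8->C; (1,7):dx=-9,dy=-12->C; (2,3):dx=-1,dy=+3->D; (2,4):dx=+2,dy=+5->C
  (2,5):dx=-3,dy=-3->C; (2,6):dx=+1,dy=-1->D; (2,7):dx=-4,dy=-5->C; (3,4):dx=+3,dy=+2->C
  (3,5):dx=-2,dy=-6->C; (3,6):dx=+2,dy=-4->D; (3,7):dx=-3,dy=-8->C; (4,5):dx=-5,dy=-8->C
  (4,6):dx=-1,dy=-6->C; (4,7):dx=-6,dy=-10->C; (5,6):dx=+4,dy=+2->C; (5,7):dx=-1,dy=-2->C
  (6,7):dx=-5,dy=-4->C
Step 2: C = 18, D = 3, total pairs = 21.
Step 3: tau = (C - D)/(n(n-1)/2) = (18 - 3)/21 = 0.714286.
Step 4: Exact two-sided p-value (enumerate n! = 5040 permutations of y under H0): p = 0.030159.
Step 5: alpha = 0.05. reject H0.

tau_b = 0.7143 (C=18, D=3), p = 0.030159, reject H0.


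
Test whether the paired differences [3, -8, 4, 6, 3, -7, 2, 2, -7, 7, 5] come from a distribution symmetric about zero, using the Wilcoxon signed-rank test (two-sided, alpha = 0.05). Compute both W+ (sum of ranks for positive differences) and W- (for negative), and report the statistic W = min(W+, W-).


Step 1: Drop any zero differences (none here) and take |d_i|.
|d| = [3, 8, 4, 6, 3, 7, 2, 2, 7, 7, 5]
Step 2: Midrank |d_i| (ties get averaged ranks).
ranks: |3|->3.5, |8|->11, |4|->5, |6|->7, |3|->3.5, |7|->9, |2|->1.5, |2|->1.5, |7|->9, |7|->9, |5|->6
Step 3: Attach original signs; sum ranks with positive sign and with negative sign.
W+ = 3.5 + 5 + 7 + 3.5 + 1.5 + 1.5 + 9 + 6 = 37
W- = 11 + 9 + 9 = 29
(Check: W+ + W- = 66 should equal n(n+1)/2 = 66.)
Step 4: Test statistic W = min(W+, W-) = 29.
Step 5: Ties in |d|, so use the tie-corrected normal approximation.
        E[W] = n(n+1)/4 = 11*12/4 = 33.
        Tie groups: |d|=2 (t=2), |d|=3 (t=2), |d|=7 (t=3); sum(t^3 - t) = 36.
        Var[W] = n(n+1)(2n+1)/24 - sum(t^3-t)/48 = 3036/24 - 36/48 = 125.75.
        z = (W - E[W]) / sqrt(Var[W]) = (29 - 33) / 11.2138 = -0.3567.
        Two-sided p = 2*Phi(z) = 0.721315.
Step 6: alpha = 0.05. fail to reject H0.

W+ = 37, W- = 29, W = min = 29, p = 0.721315, fail to reject H0.


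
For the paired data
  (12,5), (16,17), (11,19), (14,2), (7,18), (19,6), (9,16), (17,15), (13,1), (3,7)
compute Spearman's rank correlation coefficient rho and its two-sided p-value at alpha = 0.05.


Step 1: Rank x and y separately (midranks; no ties here).
rank(x): 12->5, 16->8, 11->4, 14->7, 7->2, 19->10, 9->3, 17->9, 13->6, 3->1
rank(y): 5->3, 17->8, 19->10, 2->2, 18->9, 6->4, 16->7, 15->6, 1->1, 7->5
Step 2: d_i = R_x(i) - R_y(i); compute d_i^2.
  (5-3)^2=4, (8-8)^2=0, (4-10)^2=36, (7-2)^2=25, (2-9)^2=49, (10-4)^2=36, (3-7)^2=16, (9-6)^2=9, (6-1)^2=25, (1-5)^2=16
sum(d^2) = 216.
Step 3: rho = 1 - 6*216 / (10*(10^2 - 1)) = 1 - 1296/990 = -0.309091.
Step 4: Under H0, t = rho * sqrt((n-2)/(1-rho^2)) = -0.9193 ~ t(8).
Step 5: Two-sided p-value from the t-distribution with 8 df = 0.384841.
Step 6: alpha = 0.05. fail to reject H0.

rho = -0.3091, p = 0.384841, fail to reject H0 at alpha = 0.05.


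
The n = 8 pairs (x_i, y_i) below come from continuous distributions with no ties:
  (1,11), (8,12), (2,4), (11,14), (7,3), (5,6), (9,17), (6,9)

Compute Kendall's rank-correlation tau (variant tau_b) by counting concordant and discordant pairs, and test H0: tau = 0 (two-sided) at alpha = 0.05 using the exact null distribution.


Step 1: Enumerate the 28 unordered pairs (i,j) with i<j and classify each by sign(x_j-x_i) * sign(y_j-y_i).
  (1,2):dx=+7,dy=+1->C; (1,3):dx=+1,dy=-7->D; (1,4):dx=+10,dy=+3->C; (1,5):dx=+6,dy=-8->D
  (1,6):dx=+4,dy=-5->D; (1,7):dx=+8,dy=+6->C; (1,8):dx=+5,dy=-2->D; (2,3):dx=-6,dy=-8->C
  (2,4):dx=+3,dy=+2->C; (2,5):dx=-1,dy=-9->C; (2,6):dx=-3,dy=-6->C; (2,7):dx=+1,dy=+5->C
  (2,8):dx=-2,dy=-3->C; (3,4):dx=+9,dy=+10->C; (3,5):dx=+5,dy=-1->D; (3,6):dx=+3,dy=+2->C
  (3,7):dx=+7,dy=+13->C; (3,8):dx=+4,dy=+5->C; (4,5):dx=-4,dy=-11->C; (4,6):dx=-6,dy=-8->C
  (4,7):dx=-2,dy=+3->D; (4,8):dx=-5,dy=-5->C; (5,6):dx=-2,dy=+3->D; (5,7):dx=+2,dy=+14->C
  (5,8):dx=-1,dy=+6->D; (6,7):dx=+4,dy=+11->C; (6,8):dx=+1,dy=+3->C; (7,8):dx=-3,dy=-8->C
Step 2: C = 20, D = 8, total pairs = 28.
Step 3: tau = (C - D)/(n(n-1)/2) = (20 - 8)/28 = 0.428571.
Step 4: Exact two-sided p-value (enumerate n! = 40320 permutations of y under H0): p = 0.178869.
Step 5: alpha = 0.05. fail to reject H0.

tau_b = 0.4286 (C=20, D=8), p = 0.178869, fail to reject H0.


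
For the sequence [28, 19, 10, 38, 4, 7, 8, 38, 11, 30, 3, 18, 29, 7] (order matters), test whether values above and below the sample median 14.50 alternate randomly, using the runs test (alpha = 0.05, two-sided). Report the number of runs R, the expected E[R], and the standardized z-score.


Step 1: Compute median = 14.50; label A = above, B = below.
Labels in order: AABABBBABABAAB  (n_A = 7, n_B = 7)
Step 2: Count runs R = 10.
Step 3: Under H0 (random ordering), E[R] = 2*n_A*n_B/(n_A+n_B) + 1 = 2*7*7/14 + 1 = 8.0000.
        Var[R] = 2*n_A*n_B*(2*n_A*n_B - n_A - n_B) / ((n_A+n_B)^2 * (n_A+n_B-1)) = 8232/2548 = 3.2308.
        SD[R] = 1.7974.
Step 4: Continuity-corrected z = (R - 0.5 - E[R]) / SD[R] = (10 - 0.5 - 8.0000) / 1.7974 = 0.8345.
Step 5: Two-sided p-value via normal approximation = 2*(1 - Phi(|z|)) = 0.403986.
Step 6: alpha = 0.05. fail to reject H0.

R = 10, z = 0.8345, p = 0.403986, fail to reject H0.


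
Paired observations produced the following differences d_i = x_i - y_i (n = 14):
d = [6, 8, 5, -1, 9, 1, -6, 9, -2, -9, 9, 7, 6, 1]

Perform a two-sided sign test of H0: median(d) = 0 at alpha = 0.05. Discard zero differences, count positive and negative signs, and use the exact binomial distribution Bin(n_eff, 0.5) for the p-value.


Step 1: Discard zero differences. Original n = 14; n_eff = number of nonzero differences = 14.
Nonzero differences (with sign): +6, +8, +5, -1, +9, +1, -6, +9, -2, -9, +9, +7, +6, +1
Step 2: Count signs: positive = 10, negative = 4.
Step 3: Under H0: P(positive) = 0.5, so the number of positives S ~ Bin(14, 0.5).
Step 4: Two-sided exact p-value = sum of Bin(14,0.5) probabilities at or below the observed probability = 0.179565.
Step 5: alpha = 0.05. fail to reject H0.

n_eff = 14, pos = 10, neg = 4, p = 0.179565, fail to reject H0.


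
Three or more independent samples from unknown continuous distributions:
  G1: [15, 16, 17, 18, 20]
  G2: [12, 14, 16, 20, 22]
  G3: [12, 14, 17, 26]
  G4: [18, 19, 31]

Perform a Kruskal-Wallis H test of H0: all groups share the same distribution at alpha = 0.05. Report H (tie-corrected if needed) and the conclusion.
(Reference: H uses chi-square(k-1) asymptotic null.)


Step 1: Combine all N = 17 observations and assign midranks.
sorted (value, group, rank): (12,G2,1.5), (12,G3,1.5), (14,G2,3.5), (14,G3,3.5), (15,G1,5), (16,G1,6.5), (16,G2,6.5), (17,G1,8.5), (17,G3,8.5), (18,G1,10.5), (18,G4,10.5), (19,G4,12), (20,G1,13.5), (20,G2,13.5), (22,G2,15), (26,G3,16), (31,G4,17)
Step 2: Sum ranks within each group.
R_1 = 44 (n_1 = 5)
R_2 = 40 (n_2 = 5)
R_3 = 29.5 (n_3 = 4)
R_4 = 39.5 (n_4 = 3)
Step 3: H = 12/(N(N+1)) * sum(R_i^2/n_i) - 3(N+1)
     = 12/(17*18) * (44^2/5 + 40^2/5 + 29.5^2/4 + 39.5^2/3) - 3*18
     = 0.039216 * 1444.85 - 54
     = 2.660621.
Step 4: Ties present; correction factor C = 1 - 36/(17^3 - 17) = 0.992647. Corrected H = 2.660621 / 0.992647 = 2.680329.
Step 5: Under H0, H ~ chi^2(3); p-value = 0.443580.
Step 6: alpha = 0.05. fail to reject H0.

H = 2.6803, df = 3, p = 0.443580, fail to reject H0.


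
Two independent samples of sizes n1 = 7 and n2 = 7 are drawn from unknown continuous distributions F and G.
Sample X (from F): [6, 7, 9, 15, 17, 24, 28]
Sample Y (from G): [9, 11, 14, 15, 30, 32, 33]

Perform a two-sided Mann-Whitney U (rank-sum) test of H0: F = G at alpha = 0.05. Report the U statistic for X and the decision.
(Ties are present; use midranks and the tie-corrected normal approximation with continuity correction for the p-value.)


Step 1: Combine and sort all 14 observations; assign midranks.
sorted (value, group): (6,X), (7,X), (9,X), (9,Y), (11,Y), (14,Y), (15,X), (15,Y), (17,X), (24,X), (28,X), (30,Y), (32,Y), (33,Y)
ranks: 6->1, 7->2, 9->3.5, 9->3.5, 11->5, 14->6, 15->7.5, 15->7.5, 17->9, 24->10, 28->11, 30->12, 32->13, 33->14
Step 2: Rank sum for X: R1 = 1 + 2 + 3.5 + 7.5 + 9 + 10 + 11 = 44.
Step 3: U_X = R1 - n1(n1+1)/2 = 44 - 7*8/2 = 44 - 28 = 16.
       U_Y = n1*n2 - U_X = 49 - 16 = 33.
Step 4: Ties are present, so use the tie-corrected normal approximation (with continuity correction) for the p-value.
Step 5: p-value = 0.305620; compare to alpha = 0.05. fail to reject H0.

U_X = 16, p = 0.305620, fail to reject H0 at alpha = 0.05.


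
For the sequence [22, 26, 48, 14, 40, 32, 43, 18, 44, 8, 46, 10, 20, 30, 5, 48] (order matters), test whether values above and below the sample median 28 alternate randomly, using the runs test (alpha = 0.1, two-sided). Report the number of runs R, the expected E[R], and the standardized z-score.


Step 1: Compute median = 28; label A = above, B = below.
Labels in order: BBABAAABABABBABA  (n_A = 8, n_B = 8)
Step 2: Count runs R = 12.
Step 3: Under H0 (random ordering), E[R] = 2*n_A*n_B/(n_A+n_B) + 1 = 2*8*8/16 + 1 = 9.0000.
        Var[R] = 2*n_A*n_B*(2*n_A*n_B - n_A - n_B) / ((n_A+n_B)^2 * (n_A+n_B-1)) = 14336/3840 = 3.7333.
        SD[R] = 1.9322.
Step 4: Continuity-corrected z = (R - 0.5 - E[R]) / SD[R] = (12 - 0.5 - 9.0000) / 1.9322 = 1.2939.
Step 5: Two-sided p-value via normal approximation = 2*(1 - Phi(|z|)) = 0.195709.
Step 6: alpha = 0.1. fail to reject H0.

R = 12, z = 1.2939, p = 0.195709, fail to reject H0.


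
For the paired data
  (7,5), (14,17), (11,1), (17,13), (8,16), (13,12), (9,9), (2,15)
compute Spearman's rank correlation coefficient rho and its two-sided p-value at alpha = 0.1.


Step 1: Rank x and y separately (midranks; no ties here).
rank(x): 7->2, 14->7, 11->5, 17->8, 8->3, 13->6, 9->4, 2->1
rank(y): 5->2, 17->8, 1->1, 13->5, 16->7, 12->4, 9->3, 15->6
Step 2: d_i = R_x(i) - R_y(i); compute d_i^2.
  (2-2)^2=0, (7-8)^2=1, (5-1)^2=16, (8-5)^2=9, (3-7)^2=16, (6-4)^2=4, (4-3)^2=1, (1-6)^2=25
sum(d^2) = 72.
Step 3: rho = 1 - 6*72 / (8*(8^2 - 1)) = 1 - 432/504 = 0.142857.
Step 4: Under H0, t = rho * sqrt((n-2)/(1-rho^2)) = 0.3536 ~ t(6).
Step 5: Two-sided p-value from the t-distribution with 6 df = 0.735765.
Step 6: alpha = 0.1. fail to reject H0.

rho = 0.1429, p = 0.735765, fail to reject H0 at alpha = 0.1.


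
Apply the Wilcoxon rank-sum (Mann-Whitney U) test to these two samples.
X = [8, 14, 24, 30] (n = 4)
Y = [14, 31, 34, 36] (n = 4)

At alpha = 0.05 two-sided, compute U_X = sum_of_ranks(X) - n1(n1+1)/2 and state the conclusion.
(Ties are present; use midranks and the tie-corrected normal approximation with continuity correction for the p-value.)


Step 1: Combine and sort all 8 observations; assign midranks.
sorted (value, group): (8,X), (14,X), (14,Y), (24,X), (30,X), (31,Y), (34,Y), (36,Y)
ranks: 8->1, 14->2.5, 14->2.5, 24->4, 30->5, 31->6, 34->7, 36->8
Step 2: Rank sum for X: R1 = 1 + 2.5 + 4 + 5 = 12.5.
Step 3: U_X = R1 - n1(n1+1)/2 = 12.5 - 4*5/2 = 12.5 - 10 = 2.5.
       U_Y = n1*n2 - U_X = 16 - 2.5 = 13.5.
Step 4: Ties are present, so use the tie-corrected normal approximation (with continuity correction) for the p-value.
Step 5: p-value = 0.146489; compare to alpha = 0.05. fail to reject H0.

U_X = 2.5, p = 0.146489, fail to reject H0 at alpha = 0.05.


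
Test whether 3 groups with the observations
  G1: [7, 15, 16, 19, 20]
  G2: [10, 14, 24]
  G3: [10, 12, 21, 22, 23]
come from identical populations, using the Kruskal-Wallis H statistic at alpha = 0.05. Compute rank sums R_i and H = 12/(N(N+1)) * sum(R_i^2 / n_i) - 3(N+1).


Step 1: Combine all N = 13 observations and assign midranks.
sorted (value, group, rank): (7,G1,1), (10,G2,2.5), (10,G3,2.5), (12,G3,4), (14,G2,5), (15,G1,6), (16,G1,7), (19,G1,8), (20,G1,9), (21,G3,10), (22,G3,11), (23,G3,12), (24,G2,13)
Step 2: Sum ranks within each group.
R_1 = 31 (n_1 = 5)
R_2 = 20.5 (n_2 = 3)
R_3 = 39.5 (n_3 = 5)
Step 3: H = 12/(N(N+1)) * sum(R_i^2/n_i) - 3(N+1)
     = 12/(13*14) * (31^2/5 + 20.5^2/3 + 39.5^2/5) - 3*14
     = 0.065934 * 644.333 - 42
     = 0.483516.
Step 4: Ties present; correction factor C = 1 - 6/(13^3 - 13) = 0.997253. Corrected H = 0.483516 / 0.997253 = 0.484848.
Step 5: Under H0, H ~ chi^2(2); p-value = 0.784723.
Step 6: alpha = 0.05. fail to reject H0.

H = 0.4848, df = 2, p = 0.784723, fail to reject H0.


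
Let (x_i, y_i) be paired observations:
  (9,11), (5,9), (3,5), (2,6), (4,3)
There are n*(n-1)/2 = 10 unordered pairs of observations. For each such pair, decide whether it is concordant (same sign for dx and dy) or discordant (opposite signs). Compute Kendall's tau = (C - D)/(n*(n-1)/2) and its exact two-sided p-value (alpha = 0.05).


Step 1: Enumerate the 10 unordered pairs (i,j) with i<j and classify each by sign(x_j-x_i) * sign(y_j-y_i).
  (1,2):dx=-4,dy=-2->C; (1,3):dx=-6,dy=-6->C; (1,4):dx=-7,dy=-5->C; (1,5):dx=-5,dy=-8->C
  (2,3):dx=-2,dy=-4->C; (2,4):dx=-3,dy=-3->C; (2,5):dx=-1,dy=-6->C; (3,4):dx=-1,dy=+1->D
  (3,5):dx=+1,dy=-2->D; (4,5):dx=+2,dy=-3->D
Step 2: C = 7, D = 3, total pairs = 10.
Step 3: tau = (C - D)/(n(n-1)/2) = (7 - 3)/10 = 0.400000.
Step 4: Exact two-sided p-value (enumerate n! = 120 permutations of y under H0): p = 0.483333.
Step 5: alpha = 0.05. fail to reject H0.

tau_b = 0.4000 (C=7, D=3), p = 0.483333, fail to reject H0.
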